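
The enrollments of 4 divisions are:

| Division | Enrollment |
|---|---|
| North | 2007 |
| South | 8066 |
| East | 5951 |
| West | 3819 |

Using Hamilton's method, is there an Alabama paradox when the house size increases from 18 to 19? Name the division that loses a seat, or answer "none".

At 18 seats: North 2, South 7, East 5, West 4.
At 19 seats: North 2, South 8, East 6, West 3.
West drops from 4 to 3.

West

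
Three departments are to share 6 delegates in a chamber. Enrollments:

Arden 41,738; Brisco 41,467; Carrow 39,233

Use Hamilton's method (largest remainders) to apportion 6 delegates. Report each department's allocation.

Total 122438; standard divisor 122438/6 ≈ 20406.333.
Standard quotas: Arden 2.0453, Brisco 2.0321, Carrow 1.9226.
Lower quotas: Arden 2, Brisco 2, Carrow 1 (sum 5, leaving 1 seat).
Remainders in descending order: Carrow 0.9226, Arden 0.0453, Brisco 0.0321.
Largest remainder: Carrow receives the extra seat.

Arden 2, Brisco 2, Carrow 2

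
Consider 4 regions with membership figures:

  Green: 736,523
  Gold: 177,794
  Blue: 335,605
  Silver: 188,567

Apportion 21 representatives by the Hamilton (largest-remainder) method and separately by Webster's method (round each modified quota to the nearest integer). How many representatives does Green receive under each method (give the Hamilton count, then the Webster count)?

Hamilton: Green 11, Gold 2, Blue 5, Silver 3.
Webster: Green 10, Gold 3, Blue 5, Silver 3.
Green gets 11 under Hamilton and 10 under Webster.

11 and 10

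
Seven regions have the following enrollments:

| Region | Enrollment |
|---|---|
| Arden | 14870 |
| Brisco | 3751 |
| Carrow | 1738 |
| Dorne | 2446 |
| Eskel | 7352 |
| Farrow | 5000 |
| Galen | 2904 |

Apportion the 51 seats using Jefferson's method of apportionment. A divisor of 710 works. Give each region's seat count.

Arden 20, Brisco 5, Carrow 2, Dorne 3, Eskel 10, Farrow 7, Galen 4

With modified divisor 710: modified quotas Arden 20.944, Brisco 5.283, Carrow 2.448, Dorne 3.445, Eskel 10.355, Farrow 7.042, Galen 4.090.
Rounding down: Arden 20, Brisco 5, Carrow 2, Dorne 3, Eskel 10, Farrow 7, Galen 4 (total 51).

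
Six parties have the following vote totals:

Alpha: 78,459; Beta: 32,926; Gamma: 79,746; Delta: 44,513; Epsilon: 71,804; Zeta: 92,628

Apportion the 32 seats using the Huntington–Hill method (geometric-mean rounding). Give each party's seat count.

With divisor 12614: modified quotas Alpha 6.220, Beta 2.610, Gamma 6.322, Delta 3.529, Epsilon 5.692, Zeta 7.343.
Geometric-mean thresholds: Alpha √(6·7)=6.481, Beta √(2·3)=2.449, Gamma √(6·7)=6.481, Delta √(3·4)=3.464, Epsilon √(5·6)=5.477, Zeta √(7·8)=7.483.
Each quota rounded against its threshold gives Alpha 6, Beta 3, Gamma 6, Delta 4, Epsilon 6, Zeta 7 (total 32).

Alpha 6, Beta 3, Gamma 6, Delta 4, Epsilon 6, Zeta 7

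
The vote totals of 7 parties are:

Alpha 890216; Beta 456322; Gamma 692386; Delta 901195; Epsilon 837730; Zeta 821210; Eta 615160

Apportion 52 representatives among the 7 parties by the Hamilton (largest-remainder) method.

Standard divisor: 5214219 ÷ 52 ≈ 100273.442.
Standard quotas: Alpha 8.8779, Beta 4.5508, Gamma 6.9050, Delta 8.9874, Epsilon 8.3545, Zeta 8.1897, Eta 6.1348.
Lower quotas: Alpha 8, Beta 4, Gamma 6, Delta 8, Epsilon 8, Zeta 8, Eta 6 (sum 48, leaving 4 seats).
Remainders in descending order: Delta 0.9874, Gamma 0.9050, Alpha 0.8779, Beta 0.5508, Epsilon 0.3545, Zeta 0.1897, Eta 0.1348.
The surplus seats go to Delta, Gamma, Alpha, Beta.

Alpha: 9, Beta: 5, Gamma: 7, Delta: 9, Epsilon: 8, Zeta: 8, Eta: 6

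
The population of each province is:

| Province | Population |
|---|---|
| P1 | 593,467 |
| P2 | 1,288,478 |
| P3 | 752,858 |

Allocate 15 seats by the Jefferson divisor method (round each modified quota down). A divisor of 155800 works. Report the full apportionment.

With modified divisor 155800: modified quotas P1 3.809, P2 8.270, P3 4.832.
Rounding down: P1 3, P2 8, P3 4 (total 15).

P1 3, P2 8, P3 4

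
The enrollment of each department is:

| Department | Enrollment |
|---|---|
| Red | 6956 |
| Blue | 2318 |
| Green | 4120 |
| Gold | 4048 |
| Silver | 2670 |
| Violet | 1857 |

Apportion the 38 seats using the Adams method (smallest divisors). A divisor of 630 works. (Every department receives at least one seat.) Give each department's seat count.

With modified divisor 630: modified quotas Red 11.041, Blue 3.679, Green 6.540, Gold 6.425, Silver 4.238, Violet 2.948.
Rounding up: Red 12, Blue 4, Green 7, Gold 7, Silver 5, Violet 3 (total 38).

Red 12; Blue 4; Green 7; Gold 7; Silver 5; Violet 3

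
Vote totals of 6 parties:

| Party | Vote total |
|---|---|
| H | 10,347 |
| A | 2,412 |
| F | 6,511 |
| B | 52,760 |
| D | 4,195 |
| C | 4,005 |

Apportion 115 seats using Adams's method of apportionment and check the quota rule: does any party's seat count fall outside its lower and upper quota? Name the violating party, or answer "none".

Standard quotas: H 14.831, A 3.457, F 9.333, B 75.625, D 6.013, C 5.741.
Adams allocation: H 15, A 4, F 10, B 74, D 6, C 6.
B has quota 75.625 (lower 75, upper 76) but receives 74 — outside the quota interval.

B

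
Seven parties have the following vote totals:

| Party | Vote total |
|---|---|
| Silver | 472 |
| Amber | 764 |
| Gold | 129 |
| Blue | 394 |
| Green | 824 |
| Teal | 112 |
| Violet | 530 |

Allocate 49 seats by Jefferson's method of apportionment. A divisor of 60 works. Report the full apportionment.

With modified divisor 60: modified quotas Silver 7.867, Amber 12.733, Gold 2.150, Blue 6.567, Green 13.733, Teal 1.867, Violet 8.833.
Rounding down: Silver 7, Amber 12, Gold 2, Blue 6, Green 13, Teal 1, Violet 8 (total 49).

Silver 7; Amber 12; Gold 2; Blue 6; Green 13; Teal 1; Violet 8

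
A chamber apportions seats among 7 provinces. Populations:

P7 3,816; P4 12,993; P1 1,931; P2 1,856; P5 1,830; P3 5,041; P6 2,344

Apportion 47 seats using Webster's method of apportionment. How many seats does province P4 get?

20

Standard divisor 29811/47 ≈ 634.277; standard quotas: P7 6.016, P4 20.485, P1 3.044, P2 2.926, P5 2.885, P3 7.948, P6 3.696.
Rounding to the nearest integer gives P7 6, P4 20, P1 3, P2 3, P5 3, P3 8, P6 4 — total 47, matching the house size, so no adjustment is needed.
P4 receives 20.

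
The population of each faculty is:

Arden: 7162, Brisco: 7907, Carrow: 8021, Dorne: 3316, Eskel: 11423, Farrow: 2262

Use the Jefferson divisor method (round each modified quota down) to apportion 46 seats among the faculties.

Arden=8, Brisco=9, Carrow=9, Dorne=4, Eskel=14, Farrow=2

Standard divisor 40091/46 ≈ 871.543; standard quotas: Arden 8.218, Brisco 9.072, Carrow 9.203, Dorne 3.805, Eskel 13.107, Farrow 2.595.
Rounding down gives 8, 9, 9, 3, 13, 2 = 44 seats, so the divisor must be adjusted.
With modified divisor 810: modified quotas Arden 8.842, Brisco 9.762, Carrow 9.902, Dorne 4.094, Eskel 14.102, Farrow 2.793.
Rounding down: Arden 8, Brisco 9, Carrow 9, Dorne 4, Eskel 14, Farrow 2 (total 46).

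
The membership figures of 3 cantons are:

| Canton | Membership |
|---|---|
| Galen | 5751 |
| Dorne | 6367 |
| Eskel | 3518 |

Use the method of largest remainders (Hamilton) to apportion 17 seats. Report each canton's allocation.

Total 15636; standard divisor 15636/17 ≈ 919.765.
Standard quotas: Galen 6.2527, Dorne 6.9224, Eskel 3.8249.
Lower quotas: Galen 6, Dorne 6, Eskel 3 (sum 15, leaving 2 seats).
Remainders in descending order: Dorne 0.9224, Eskel 0.8249, Galen 0.2527.
The surplus seats go to Dorne, Eskel.

Galen 6; Dorne 7; Eskel 4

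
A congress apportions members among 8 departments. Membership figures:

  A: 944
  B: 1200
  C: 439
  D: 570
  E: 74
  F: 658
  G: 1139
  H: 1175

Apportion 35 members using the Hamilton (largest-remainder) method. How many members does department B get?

7

Standard divisor: 6199 ÷ 35 ≈ 177.114.
Standard quotas: A 5.330, B 6.775, C 2.479, D 3.218, E 0.418, F 3.715, G 6.431, H 6.634.
Lower quotas: A 5, B 6, C 2, D 3, E 0, F 3, G 6, H 6 (sum 31, leaving 4 seats).
Remainders in descending order: B 0.775, F 0.715, H 0.634, C 0.479, G 0.431, E 0.418, A 0.330, D 0.218.
Largest remainders: B, F, H, C receive the extra seats.
B receives 7.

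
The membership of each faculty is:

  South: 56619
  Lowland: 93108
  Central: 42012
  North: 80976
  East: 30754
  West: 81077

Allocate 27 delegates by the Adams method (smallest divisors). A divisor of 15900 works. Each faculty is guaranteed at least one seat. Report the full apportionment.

With modified divisor 15900: modified quotas South 3.561, Lowland 5.856, Central 2.642, North 5.093, East 1.934, West 5.099.
Rounding up: South 4, Lowland 6, Central 3, North 6, East 2, West 6 (total 27).

South 4, Lowland 6, Central 3, North 6, East 2, West 6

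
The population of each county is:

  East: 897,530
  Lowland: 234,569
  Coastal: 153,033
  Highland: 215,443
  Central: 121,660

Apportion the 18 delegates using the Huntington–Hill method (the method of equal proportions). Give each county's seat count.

East=10, Lowland=3, Coastal=2, Highland=2, Central=1

With divisor 91281: modified quotas East 9.833, Lowland 2.570, Coastal 1.677, Highland 2.360, Central 1.333.
Geometric-mean thresholds: East √(9·10)=9.487, Lowland √(2·3)=2.449, Coastal √(1·2)=1.414, Highland √(2·3)=2.449, Central √(1·2)=1.414.
Each quota rounded against its threshold gives East 10, Lowland 3, Coastal 2, Highland 2, Central 1 (total 18).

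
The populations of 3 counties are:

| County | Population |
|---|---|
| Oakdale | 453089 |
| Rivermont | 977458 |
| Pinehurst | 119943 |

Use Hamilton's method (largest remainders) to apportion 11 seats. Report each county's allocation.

Oakdale 3, Rivermont 7, Pinehurst 1

Standard divisor: 1550490 ÷ 11 ≈ 140953.636.
Standard quotas: Oakdale 3.2145, Rivermont 6.9346, Pinehurst 0.8509.
Lower quotas: Oakdale 3, Rivermont 6, Pinehurst 0 (sum 9, leaving 2 seats).
Remainders in descending order: Rivermont 0.9346, Pinehurst 0.8509, Oakdale 0.2145.
The surplus seats go to Rivermont, Pinehurst.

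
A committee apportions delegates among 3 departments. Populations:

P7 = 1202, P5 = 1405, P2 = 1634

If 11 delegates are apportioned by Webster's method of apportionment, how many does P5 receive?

Standard divisor 4241/11 ≈ 385.545; standard quotas: P7 3.118, P5 3.644, P2 4.238.
Rounding to the nearest integer gives P7 3, P5 4, P2 4 — total 11, matching the house size, so no adjustment is needed.
P5 receives 4.

4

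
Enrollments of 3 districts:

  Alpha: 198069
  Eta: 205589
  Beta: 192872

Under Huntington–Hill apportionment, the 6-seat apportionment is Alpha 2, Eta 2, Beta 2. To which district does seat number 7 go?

Eta

Priority for the next seat is population ÷ (√(s·(s+1))).
Priorities: Alpha 80861.331, Eta 83931.358, Beta 78739.664.
Highest priority: Eta.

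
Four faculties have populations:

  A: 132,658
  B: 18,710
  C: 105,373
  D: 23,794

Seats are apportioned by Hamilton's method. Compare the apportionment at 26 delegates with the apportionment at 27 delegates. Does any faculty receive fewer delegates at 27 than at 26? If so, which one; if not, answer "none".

none

At 26 seats: A 12, B 2, C 10, D 2.
At 27 seats: A 13, B 2, C 10, D 2.
No faculty's allocation decreased.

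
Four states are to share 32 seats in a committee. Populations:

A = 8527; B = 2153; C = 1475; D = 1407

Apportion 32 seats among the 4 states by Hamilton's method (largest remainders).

A 20, B 5, C 4, D 3

Standard divisor: 13562 ÷ 32 ≈ 423.812.
Standard quotas: A 20.1197, B 5.0801, C 3.4803, D 3.3199.
Lower quotas: A 20, B 5, C 3, D 3 (sum 31, leaving 1 seat).
Remainders in descending order: C 0.4803, D 0.3199, A 0.1197, B 0.0801.
Largest remainder: C receives the extra seat.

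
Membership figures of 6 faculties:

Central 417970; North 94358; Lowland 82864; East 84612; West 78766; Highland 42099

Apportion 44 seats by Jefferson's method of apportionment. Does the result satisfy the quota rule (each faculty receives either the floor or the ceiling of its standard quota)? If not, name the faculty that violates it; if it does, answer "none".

Central

Standard quotas: Central 22.969, North 5.185, Lowland 4.554, East 4.650, West 4.329, Highland 2.314.
Jefferson allocation: Central 24, North 5, Lowland 4, East 5, West 4, Highland 2.
Central has quota 22.969 (lower 22, upper 23) but receives 24 — outside the quota interval.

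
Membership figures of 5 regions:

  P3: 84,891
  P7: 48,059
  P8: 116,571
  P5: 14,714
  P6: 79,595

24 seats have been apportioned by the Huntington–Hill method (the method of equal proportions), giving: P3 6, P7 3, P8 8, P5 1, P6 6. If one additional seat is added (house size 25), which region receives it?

Priority for the next seat is population ÷ (√(s·(s+1))).
Priorities: P3 13098.966, P7 13873.438, P8 13738.024, P5 10404.369, P6 12281.775.
Highest priority: P7.

P7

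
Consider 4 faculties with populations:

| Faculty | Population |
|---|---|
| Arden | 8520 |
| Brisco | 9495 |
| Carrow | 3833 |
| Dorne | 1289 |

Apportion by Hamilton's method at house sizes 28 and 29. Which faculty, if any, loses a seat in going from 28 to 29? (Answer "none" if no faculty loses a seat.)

Dorne

At 28 seats: Arden 10, Brisco 11, Carrow 5, Dorne 2.
At 29 seats: Arden 11, Brisco 12, Carrow 5, Dorne 1.
Dorne drops from 2 to 1.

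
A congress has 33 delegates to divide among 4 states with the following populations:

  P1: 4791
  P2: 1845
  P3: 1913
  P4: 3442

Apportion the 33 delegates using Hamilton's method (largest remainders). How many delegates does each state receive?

P1 13, P2 5, P3 5, P4 10

Standard divisor: 11991 ÷ 33 ≈ 363.364.
Standard quotas: P1 13.185, P2 5.078, P3 5.265, P4 9.473.
Lower quotas: P1 13, P2 5, P3 5, P4 9 (sum 32, leaving 1 seat).
Remainders in descending order: P4 0.473, P3 0.265, P1 0.185, P2 0.078.
Largest remainder: P4 receives the extra seat.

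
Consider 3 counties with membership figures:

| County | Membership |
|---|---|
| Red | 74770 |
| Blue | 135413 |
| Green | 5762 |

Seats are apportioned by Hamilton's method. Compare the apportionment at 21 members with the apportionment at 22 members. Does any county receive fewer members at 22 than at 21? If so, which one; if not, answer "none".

At 21 seats: Red 7, Blue 13, Green 1.
At 22 seats: Red 8, Blue 14, Green 0.
Green drops from 1 to 0.

Green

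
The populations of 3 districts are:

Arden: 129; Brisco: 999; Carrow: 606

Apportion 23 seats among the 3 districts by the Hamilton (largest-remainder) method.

Standard divisor: 1734 ÷ 23 ≈ 75.391.
Standard quotas: Arden 1.711, Brisco 13.251, Carrow 8.038.
Lower quotas: Arden 1, Brisco 13, Carrow 8 (sum 22, leaving 1 seat).
Remainders in descending order: Arden 0.711, Brisco 0.251, Carrow 0.038.
The surplus seat goes to Arden.

Arden 2, Brisco 13, Carrow 8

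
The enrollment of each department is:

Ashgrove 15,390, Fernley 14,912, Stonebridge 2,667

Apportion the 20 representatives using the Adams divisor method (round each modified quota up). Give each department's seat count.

Standard divisor 32969/20 ≈ 1648.45; standard quotas: Ashgrove 9.336, Fernley 9.046, Stonebridge 1.618.
Rounding up gives 10, 10, 2 = 22 seats, so the divisor must be adjusted.
With modified divisor 1800: modified quotas Ashgrove 8.550, Fernley 8.284, Stonebridge 1.482.
Rounding up: Ashgrove 9, Fernley 9, Stonebridge 2 (total 20).

Ashgrove 9, Fernley 9, Stonebridge 2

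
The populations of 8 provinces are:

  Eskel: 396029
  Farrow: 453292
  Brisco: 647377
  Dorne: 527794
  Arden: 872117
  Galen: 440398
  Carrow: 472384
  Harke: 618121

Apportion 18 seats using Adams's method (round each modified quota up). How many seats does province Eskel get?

2

Standard divisor 4427512/18 ≈ 245972.889; standard quotas: Eskel 1.610, Farrow 1.843, Brisco 2.632, Dorne 2.146, Arden 3.546, Galen 1.790, Carrow 1.920, Harke 2.513.
Rounding up gives 2, 2, 3, 3, 4, 2, 2, 3 = 21 seats, so the divisor must be adjusted.
With modified divisor 316400: modified quotas Eskel 1.252, Farrow 1.433, Brisco 2.046, Dorne 1.668, Arden 2.756, Galen 1.392, Carrow 1.493, Harke 1.954.
Rounding up: Eskel 2, Farrow 2, Brisco 3, Dorne 2, Arden 3, Galen 2, Carrow 2, Harke 2 (total 18).
Eskel receives 2.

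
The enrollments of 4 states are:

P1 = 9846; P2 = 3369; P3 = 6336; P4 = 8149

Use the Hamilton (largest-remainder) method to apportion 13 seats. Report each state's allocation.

P1 5, P2 1, P3 3, P4 4

Total 27700; standard divisor 27700/13 ≈ 2130.769.
Standard quotas: P1 4.6209, P2 1.5811, P3 2.9736, P4 3.8244.
Lower quotas: P1 4, P2 1, P3 2, P4 3 (sum 10, leaving 3 seats).
Remainders in descending order: P3 0.9736, P4 0.8244, P1 0.6209, P2 0.5811.
Largest remainders: P3, P4, P1 receive the extra seats.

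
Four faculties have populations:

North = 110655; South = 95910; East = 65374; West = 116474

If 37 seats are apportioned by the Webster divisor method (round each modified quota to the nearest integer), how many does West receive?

11

Standard divisor 388413/37 ≈ 10497.649; standard quotas: North 10.541, South 9.136, East 6.227, West 11.095.
Rounding to the nearest integer gives North 11, South 9, East 6, West 11 — total 37, matching the house size, so no adjustment is needed.
West receives 11.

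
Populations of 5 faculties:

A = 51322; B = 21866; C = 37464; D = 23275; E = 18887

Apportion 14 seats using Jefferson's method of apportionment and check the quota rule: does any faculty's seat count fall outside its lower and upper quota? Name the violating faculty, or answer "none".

Standard quotas: A 4.702, B 2.003, C 3.432, D 2.132, E 1.730.
Jefferson allocation: A 5, B 2, C 3, D 2, E 2.
Every allocation lies between the lower and upper quota.

none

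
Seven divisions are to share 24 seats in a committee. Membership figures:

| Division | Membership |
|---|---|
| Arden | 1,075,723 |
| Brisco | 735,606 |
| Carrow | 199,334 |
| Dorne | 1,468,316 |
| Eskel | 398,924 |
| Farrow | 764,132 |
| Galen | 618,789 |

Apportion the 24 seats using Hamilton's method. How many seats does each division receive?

The standard divisor is 5260824/24 = 219201.
Standard quotas: Arden 4.9075, Brisco 3.3559, Carrow 0.9094, Dorne 6.6985, Eskel 1.8199, Farrow 3.4860, Galen 2.8229.
Lower quotas: Arden 4, Brisco 3, Carrow 0, Dorne 6, Eskel 1, Farrow 3, Galen 2 (sum 19, leaving 5 seats).
Remainders in descending order: Carrow 0.9094, Arden 0.9075, Galen 0.8229, Eskel 0.8199, Dorne 0.6985, Farrow 0.4860, Brisco 0.3559.
The surplus seats go to Carrow, Arden, Galen, Eskel, Dorne.

Arden 5, Brisco 3, Carrow 1, Dorne 7, Eskel 2, Farrow 3, Galen 3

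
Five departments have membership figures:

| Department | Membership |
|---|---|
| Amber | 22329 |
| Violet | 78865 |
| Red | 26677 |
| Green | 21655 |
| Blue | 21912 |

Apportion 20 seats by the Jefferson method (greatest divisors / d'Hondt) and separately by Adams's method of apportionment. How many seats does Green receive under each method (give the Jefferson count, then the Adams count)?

2 and 3

Jefferson: Amber 3, Violet 10, Red 3, Green 2, Blue 2.
Adams: Amber 3, Violet 8, Red 3, Green 3, Blue 3.
Green gets 2 under Jefferson and 3 under Adams.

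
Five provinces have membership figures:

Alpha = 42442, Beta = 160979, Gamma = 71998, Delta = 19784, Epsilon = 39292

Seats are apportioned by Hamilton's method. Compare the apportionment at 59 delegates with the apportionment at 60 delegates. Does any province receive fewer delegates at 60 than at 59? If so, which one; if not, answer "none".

Delta

At 59 seats: Alpha 7, Beta 28, Gamma 13, Delta 4, Epsilon 7.
At 60 seats: Alpha 8, Beta 29, Gamma 13, Delta 3, Epsilon 7.
Delta drops from 4 to 3.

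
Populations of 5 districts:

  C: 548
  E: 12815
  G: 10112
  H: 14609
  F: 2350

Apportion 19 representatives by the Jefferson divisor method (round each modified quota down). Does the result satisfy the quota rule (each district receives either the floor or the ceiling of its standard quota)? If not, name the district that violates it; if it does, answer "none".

none

Standard quotas: C 0.258, E 6.022, G 4.752, H 6.865, F 1.104.
Jefferson allocation: C 0, E 6, G 5, H 7, F 1.
Every allocation lies between the lower and upper quota.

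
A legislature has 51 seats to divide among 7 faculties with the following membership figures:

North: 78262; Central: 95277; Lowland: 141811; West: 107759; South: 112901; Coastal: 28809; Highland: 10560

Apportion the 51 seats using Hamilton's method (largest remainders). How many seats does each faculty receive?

Total 575379; standard divisor 575379/51 ≈ 11281.941.
Standard quotas: North 6.9369, Central 8.4451, Lowland 12.5697, West 9.5515, South 10.0072, Coastal 2.5535, Highland 0.9360.
Lower quotas: North 6, Central 8, Lowland 12, West 9, South 10, Coastal 2, Highland 0 (sum 47, leaving 4 seats).
Remainders in descending order: North 0.9369, Highland 0.9360, Lowland 0.5697, Coastal 0.5535, West 0.5515, Central 0.4451, South 0.0072.
The surplus seats go to North, Highland, Lowland, Coastal.

North 7, Central 8, Lowland 13, West 9, South 10, Coastal 3, Highland 1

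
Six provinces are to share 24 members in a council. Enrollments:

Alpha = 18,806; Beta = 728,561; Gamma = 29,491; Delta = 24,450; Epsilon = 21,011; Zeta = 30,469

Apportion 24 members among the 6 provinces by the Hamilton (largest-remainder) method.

Alpha 0, Beta 20, Gamma 1, Delta 1, Epsilon 1, Zeta 1

The standard divisor is 852788/24 ≈ 35532.833.
Standard quotas: Alpha 0.5293, Beta 20.5039, Gamma 0.8300, Delta 0.6881, Epsilon 0.5913, Zeta 0.8575.
Lower quotas: Alpha 0, Beta 20, Gamma 0, Delta 0, Epsilon 0, Zeta 0 (sum 20, leaving 4 seats).
Remainders in descending order: Zeta 0.8575, Gamma 0.8300, Delta 0.6881, Epsilon 0.5913, Alpha 0.5293, Beta 0.5039.
Largest remainders: Zeta, Gamma, Delta, Epsilon receive the extra seats.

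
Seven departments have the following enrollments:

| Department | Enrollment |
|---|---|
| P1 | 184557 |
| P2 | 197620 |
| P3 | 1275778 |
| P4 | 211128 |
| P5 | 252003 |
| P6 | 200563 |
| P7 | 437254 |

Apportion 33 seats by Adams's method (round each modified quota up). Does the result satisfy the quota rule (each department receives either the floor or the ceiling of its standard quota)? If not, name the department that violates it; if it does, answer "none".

P3

Standard quotas: P1 2.208, P2 2.364, P3 15.260, P4 2.525, P5 3.014, P6 2.399, P7 5.230.
Adams allocation: P1 2, P2 3, P3 14, P4 3, P5 3, P6 3, P7 5.
P3 has quota 15.260 (lower 15, upper 16) but receives 14 — outside the quota interval.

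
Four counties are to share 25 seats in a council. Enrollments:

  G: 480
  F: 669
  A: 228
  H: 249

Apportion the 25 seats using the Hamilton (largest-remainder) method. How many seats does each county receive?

G 7; F 10; A 4; H 4

Total 1626; standard divisor 1626/25 ≈ 65.04.
Standard quotas: G 7.380, F 10.286, A 3.506, H 3.828.
Lower quotas: G 7, F 10, A 3, H 3 (sum 23, leaving 2 seats).
Remainders in descending order: H 0.828, A 0.506, G 0.380, F 0.286.
Largest remainders: H, A receive the extra seats.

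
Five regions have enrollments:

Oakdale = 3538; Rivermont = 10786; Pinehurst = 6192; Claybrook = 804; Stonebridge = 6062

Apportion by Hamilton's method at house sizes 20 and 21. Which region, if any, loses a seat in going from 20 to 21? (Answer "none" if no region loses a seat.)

At 20 seats: Oakdale 3, Rivermont 8, Pinehurst 4, Claybrook 1, Stonebridge 4.
At 21 seats: Oakdale 3, Rivermont 8, Pinehurst 5, Claybrook 0, Stonebridge 5.
Claybrook drops from 1 to 0.

Claybrook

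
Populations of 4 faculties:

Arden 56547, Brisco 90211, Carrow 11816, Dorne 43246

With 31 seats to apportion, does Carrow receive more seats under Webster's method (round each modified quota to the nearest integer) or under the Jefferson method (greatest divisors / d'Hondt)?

Webster: Arden 8, Brisco 14, Carrow 2, Dorne 7.
Jefferson: Arden 9, Brisco 14, Carrow 1, Dorne 7.
Carrow gets 2 under Webster and 1 under Jefferson.

Webster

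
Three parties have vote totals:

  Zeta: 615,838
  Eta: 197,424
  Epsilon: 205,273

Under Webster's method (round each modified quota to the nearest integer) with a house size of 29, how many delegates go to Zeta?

Standard divisor 1018535/29 ≈ 35121.897; standard quotas: Zeta 17.534, Eta 5.621, Epsilon 5.845.
Rounding to the nearest integer gives 18, 6, 6 = 30 seats, so the divisor must be adjusted.
With modified divisor 35500: modified quotas Zeta 17.348, Eta 5.561, Epsilon 5.782.
Rounding to the nearest integer: Zeta 17, Eta 6, Epsilon 6 (total 29).
Zeta receives 17.

17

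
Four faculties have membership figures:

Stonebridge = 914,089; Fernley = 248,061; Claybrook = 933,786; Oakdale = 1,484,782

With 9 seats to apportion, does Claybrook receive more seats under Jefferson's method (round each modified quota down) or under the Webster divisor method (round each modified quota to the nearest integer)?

Jefferson: Stonebridge 2, Fernley 0, Claybrook 3, Oakdale 4.
Webster: Stonebridge 2, Fernley 1, Claybrook 2, Oakdale 4.
Claybrook gets 3 under Jefferson and 2 under Webster.

Jefferson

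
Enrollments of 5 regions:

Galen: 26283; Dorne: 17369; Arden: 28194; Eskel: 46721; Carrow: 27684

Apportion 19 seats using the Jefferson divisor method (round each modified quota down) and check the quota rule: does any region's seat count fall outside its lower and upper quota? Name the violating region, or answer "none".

none

Standard quotas: Galen 3.415, Dorne 2.256, Arden 3.663, Eskel 6.070, Carrow 3.597.
Jefferson allocation: Galen 3, Dorne 2, Arden 4, Eskel 6, Carrow 4.
Every allocation lies between the lower and upper quota.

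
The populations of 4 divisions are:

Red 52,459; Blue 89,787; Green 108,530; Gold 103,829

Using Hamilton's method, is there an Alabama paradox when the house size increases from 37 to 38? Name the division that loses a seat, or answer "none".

At 37 seats: Red 6, Blue 9, Green 11, Gold 11.
At 38 seats: Red 5, Blue 10, Green 12, Gold 11.
Red drops from 6 to 5.

Red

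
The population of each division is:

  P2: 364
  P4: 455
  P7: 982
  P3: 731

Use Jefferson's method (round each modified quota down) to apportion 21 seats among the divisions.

P2: 3; P4: 4; P7: 8; P3: 6

Standard divisor 2532/21 ≈ 120.571; standard quotas: P2 3.019, P4 3.774, P7 8.145, P3 6.063.
Rounding down gives 3, 3, 8, 6 = 20 seats, so the divisor must be adjusted.
With modified divisor 110: modified quotas P2 3.309, P4 4.136, P7 8.927, P3 6.645.
Rounding down: P2 3, P4 4, P7 8, P3 6 (total 21).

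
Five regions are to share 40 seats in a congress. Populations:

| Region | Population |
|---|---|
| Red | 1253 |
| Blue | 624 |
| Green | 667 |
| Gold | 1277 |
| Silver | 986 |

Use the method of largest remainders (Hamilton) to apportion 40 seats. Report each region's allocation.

Standard divisor: 4807 ÷ 40 ≈ 120.175.
Standard quotas: Red 10.426, Blue 5.192, Green 5.550, Gold 10.626, Silver 8.205.
Lower quotas: Red 10, Blue 5, Green 5, Gold 10, Silver 8 (sum 38, leaving 2 seats).
Remainders in descending order: Gold 0.626, Green 0.550, Red 0.426, Silver 0.205, Blue 0.192.
Largest remainders: Gold, Green receive the extra seats.

Red=10; Blue=5; Green=6; Gold=11; Silver=8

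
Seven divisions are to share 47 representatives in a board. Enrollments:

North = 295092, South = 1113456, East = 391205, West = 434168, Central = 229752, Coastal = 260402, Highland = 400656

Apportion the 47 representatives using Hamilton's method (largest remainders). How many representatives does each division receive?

Total 3124731; standard divisor 3124731/47 ≈ 66483.638.
Standard quotas: North 4.4386, South 16.7478, East 5.8842, West 6.5304, Central 3.4558, Coastal 3.9168, Highland 6.0264.
Lower quotas: North 4, South 16, East 5, West 6, Central 3, Coastal 3, Highland 6 (sum 43, leaving 4 seats).
Remainders in descending order: Coastal 0.9168, East 0.8842, South 0.7478, West 0.5304, Central 0.4558, North 0.4386, Highland 0.0264.
The surplus seats go to Coastal, East, South, West.

North: 4, South: 17, East: 6, West: 7, Central: 3, Coastal: 4, Highland: 6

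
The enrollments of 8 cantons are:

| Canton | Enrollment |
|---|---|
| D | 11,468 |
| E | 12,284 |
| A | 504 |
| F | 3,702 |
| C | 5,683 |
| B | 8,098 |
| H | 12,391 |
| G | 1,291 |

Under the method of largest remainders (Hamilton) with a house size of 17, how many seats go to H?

4

Total 55421; standard divisor 55421/17 ≈ 3260.059.
Standard quotas: D 3.5177, E 3.7680, A 0.1546, F 1.1356, C 1.7432, B 2.4840, H 3.8009, G 0.3960.
Lower quotas: D 3, E 3, A 0, F 1, C 1, B 2, H 3, G 0 (sum 13, leaving 4 seats).
Remainders in descending order: H 0.8009, E 0.7680, C 0.7432, D 0.5177, B 0.4840, G 0.3960, A 0.1546, F 0.1356.
The surplus seats go to H, E, C, D.
H receives 4.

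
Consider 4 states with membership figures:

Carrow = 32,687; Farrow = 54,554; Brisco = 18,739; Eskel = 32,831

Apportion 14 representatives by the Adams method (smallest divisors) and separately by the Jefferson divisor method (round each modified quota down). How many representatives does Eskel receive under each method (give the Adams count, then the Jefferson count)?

4 and 3

Adams: Carrow 3, Farrow 5, Brisco 2, Eskel 4.
Jefferson: Carrow 3, Farrow 6, Brisco 2, Eskel 3.
Eskel gets 4 under Adams and 3 under Jefferson.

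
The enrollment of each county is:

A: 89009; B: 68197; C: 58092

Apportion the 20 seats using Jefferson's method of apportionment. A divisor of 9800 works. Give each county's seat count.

A 9, B 6, C 5

With modified divisor 9800: modified quotas A 9.083, B 6.959, C 5.928.
Rounding down: A 9, B 6, C 5 (total 20).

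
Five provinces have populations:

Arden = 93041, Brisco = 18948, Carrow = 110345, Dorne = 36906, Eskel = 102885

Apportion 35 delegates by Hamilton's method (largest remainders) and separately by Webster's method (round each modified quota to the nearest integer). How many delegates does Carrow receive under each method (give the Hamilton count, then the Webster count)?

11 and 10

Hamilton: Arden 9, Brisco 2, Carrow 11, Dorne 3, Eskel 10.
Webster: Arden 9, Brisco 2, Carrow 10, Dorne 4, Eskel 10.
Carrow gets 11 under Hamilton and 10 under Webster.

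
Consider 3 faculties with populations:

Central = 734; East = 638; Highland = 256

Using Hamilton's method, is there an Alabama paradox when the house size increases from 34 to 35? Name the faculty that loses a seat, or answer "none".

At 34 seats: Central 15, East 13, Highland 6.
At 35 seats: Central 16, East 14, Highland 5.
Highland drops from 6 to 5.

Highland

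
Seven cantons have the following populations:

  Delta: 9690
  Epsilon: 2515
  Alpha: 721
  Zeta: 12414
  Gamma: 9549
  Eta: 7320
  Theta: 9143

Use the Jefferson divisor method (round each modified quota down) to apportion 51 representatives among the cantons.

Delta=10; Epsilon=2; Alpha=0; Zeta=13; Gamma=10; Eta=7; Theta=9

Standard divisor 51352/51 ≈ 1006.902; standard quotas: Delta 9.624, Epsilon 2.498, Alpha 0.716, Zeta 12.329, Gamma 9.484, Eta 7.270, Theta 9.080.
Rounding down gives 9, 2, 0, 12, 9, 7, 9 = 48 seats, so the divisor must be adjusted.
With modified divisor 930: modified quotas Delta 10.419, Epsilon 2.704, Alpha 0.775, Zeta 13.348, Gamma 10.268, Eta 7.871, Theta 9.831.
Rounding down: Delta 10, Epsilon 2, Alpha 0, Zeta 13, Gamma 10, Eta 7, Theta 9 (total 51).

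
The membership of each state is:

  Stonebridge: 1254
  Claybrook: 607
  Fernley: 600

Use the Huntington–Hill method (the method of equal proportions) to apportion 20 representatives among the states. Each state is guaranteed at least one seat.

Stonebridge: 10, Claybrook: 5, Fernley: 5

With divisor 126: modified quotas Stonebridge 9.952, Claybrook 4.817, Fernley 4.762.
Geometric-mean thresholds: Stonebridge √(9·10)=9.487, Claybrook √(4·5)=4.472, Fernley √(4·5)=4.472.
Each quota rounded against its threshold gives Stonebridge 10, Claybrook 5, Fernley 5 (total 20).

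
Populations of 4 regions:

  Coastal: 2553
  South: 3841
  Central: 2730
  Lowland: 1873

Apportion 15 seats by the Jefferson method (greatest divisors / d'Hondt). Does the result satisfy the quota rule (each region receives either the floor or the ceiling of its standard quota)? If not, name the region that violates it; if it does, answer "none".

none

Standard quotas: Coastal 3.482, South 5.239, Central 3.724, Lowland 2.555.
Jefferson allocation: Coastal 3, South 6, Central 4, Lowland 2.
Every allocation lies between the lower and upper quota.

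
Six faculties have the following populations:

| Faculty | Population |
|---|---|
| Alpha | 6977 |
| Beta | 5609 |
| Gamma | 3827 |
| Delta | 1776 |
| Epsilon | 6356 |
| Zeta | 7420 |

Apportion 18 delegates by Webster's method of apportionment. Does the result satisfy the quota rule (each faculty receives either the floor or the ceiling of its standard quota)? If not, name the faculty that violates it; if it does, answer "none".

Standard quotas: Alpha 3.929, Beta 3.159, Gamma 2.155, Delta 1.000, Epsilon 3.579, Zeta 4.178.
Webster allocation: Alpha 4, Beta 3, Gamma 2, Delta 1, Epsilon 4, Zeta 4.
Every allocation lies between the lower and upper quota.

none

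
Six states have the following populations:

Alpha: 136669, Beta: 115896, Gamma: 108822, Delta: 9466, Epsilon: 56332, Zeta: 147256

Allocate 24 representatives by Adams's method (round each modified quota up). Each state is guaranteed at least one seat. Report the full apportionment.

Standard divisor 574441/24 ≈ 23935.042; standard quotas: Alpha 5.710, Beta 4.842, Gamma 4.547, Delta 0.395, Epsilon 2.354, Zeta 6.152.
Rounding up gives 6, 5, 5, 1, 3, 7 = 27 seats, so the divisor must be adjusted.
With modified divisor 27700: modified quotas Alpha 4.934, Beta 4.184, Gamma 3.929, Delta 0.342, Epsilon 2.034, Zeta 5.316.
Rounding up: Alpha 5, Beta 5, Gamma 4, Delta 1, Epsilon 3, Zeta 6 (total 24).

Alpha 5, Beta 5, Gamma 4, Delta 1, Epsilon 3, Zeta 6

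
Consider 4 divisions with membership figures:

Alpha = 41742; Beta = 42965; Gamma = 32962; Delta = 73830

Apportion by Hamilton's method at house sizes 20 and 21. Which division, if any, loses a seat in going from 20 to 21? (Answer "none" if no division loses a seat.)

none

At 20 seats: Alpha 4, Beta 5, Gamma 3, Delta 8.
At 21 seats: Alpha 4, Beta 5, Gamma 4, Delta 8.
No division's allocation decreased.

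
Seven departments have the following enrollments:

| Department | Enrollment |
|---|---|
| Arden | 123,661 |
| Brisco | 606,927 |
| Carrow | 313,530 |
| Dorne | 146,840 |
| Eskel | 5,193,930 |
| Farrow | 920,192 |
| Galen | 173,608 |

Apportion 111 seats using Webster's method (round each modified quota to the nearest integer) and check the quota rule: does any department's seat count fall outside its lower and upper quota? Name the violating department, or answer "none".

Standard quotas: Arden 1.835, Brisco 9.008, Carrow 4.653, Dorne 2.179, Eskel 77.089, Farrow 13.658, Galen 2.577.
Webster allocation: Arden 2, Brisco 9, Carrow 5, Dorne 2, Eskel 76, Farrow 14, Galen 3.
Eskel has quota 77.089 (lower 77, upper 78) but receives 76 — outside the quota interval.

Eskel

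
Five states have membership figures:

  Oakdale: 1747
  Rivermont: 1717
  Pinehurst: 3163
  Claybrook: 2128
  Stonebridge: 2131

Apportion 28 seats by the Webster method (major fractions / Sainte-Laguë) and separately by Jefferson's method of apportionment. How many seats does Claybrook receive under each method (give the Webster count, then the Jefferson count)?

Webster: Oakdale 5, Rivermont 4, Pinehurst 8, Claybrook 5, Stonebridge 6.
Jefferson: Oakdale 4, Rivermont 4, Pinehurst 8, Claybrook 6, Stonebridge 6.
Claybrook gets 5 under Webster and 6 under Jefferson.

5 and 6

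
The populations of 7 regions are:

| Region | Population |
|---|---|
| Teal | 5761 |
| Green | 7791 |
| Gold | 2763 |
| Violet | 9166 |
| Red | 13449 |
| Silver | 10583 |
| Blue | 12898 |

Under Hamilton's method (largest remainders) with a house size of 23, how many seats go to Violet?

Total 62411; standard divisor 62411/23 ≈ 2713.522.
Standard quotas: Teal 2.1231, Green 2.8712, Gold 1.0182, Violet 3.3779, Red 4.9563, Silver 3.9001, Blue 4.7532.
Lower quotas: Teal 2, Green 2, Gold 1, Violet 3, Red 4, Silver 3, Blue 4 (sum 19, leaving 4 seats).
Remainders in descending order: Red 0.9563, Silver 0.9001, Green 0.8712, Blue 0.7532, Violet 0.3779, Teal 0.1231, Gold 0.0182.
The surplus seats go to Red, Silver, Green, Blue.
Violet receives 3.

3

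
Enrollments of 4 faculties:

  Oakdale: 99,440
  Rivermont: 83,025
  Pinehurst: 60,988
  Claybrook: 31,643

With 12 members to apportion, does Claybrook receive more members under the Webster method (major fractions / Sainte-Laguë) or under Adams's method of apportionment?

Webster: Oakdale 4, Rivermont 4, Pinehurst 3, Claybrook 1.
Adams: Oakdale 4, Rivermont 3, Pinehurst 3, Claybrook 2.
Claybrook gets 1 under Webster and 2 under Adams.

Adams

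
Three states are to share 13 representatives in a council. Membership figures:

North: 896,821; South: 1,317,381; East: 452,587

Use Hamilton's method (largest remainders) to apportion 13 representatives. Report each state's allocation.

North 4; South 7; East 2

Total 2666789; standard divisor 2666789/13 ≈ 205137.615.
Standard quotas: North 4.3718, South 6.4219, East 2.2063.
Lower quotas: North 4, South 6, East 2 (sum 12, leaving 1 seat).
Remainders in descending order: South 0.4219, North 0.3718, East 0.2063.
The surplus seat goes to South.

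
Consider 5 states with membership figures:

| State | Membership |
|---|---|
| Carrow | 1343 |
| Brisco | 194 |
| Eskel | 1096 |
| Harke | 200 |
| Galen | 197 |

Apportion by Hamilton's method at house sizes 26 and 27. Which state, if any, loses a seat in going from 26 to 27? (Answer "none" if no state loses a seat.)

Brisco

At 26 seats: Carrow 11, Brisco 2, Eskel 9, Harke 2, Galen 2.
At 27 seats: Carrow 12, Brisco 1, Eskel 10, Harke 2, Galen 2.
Brisco drops from 2 to 1.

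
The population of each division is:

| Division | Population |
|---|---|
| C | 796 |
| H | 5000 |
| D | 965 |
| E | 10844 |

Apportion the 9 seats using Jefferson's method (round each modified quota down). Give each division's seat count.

Standard divisor 17605/9 ≈ 1956.111; standard quotas: C 0.407, H 2.556, D 0.493, E 5.544.
Rounding down gives 0, 2, 0, 5 = 7 seats, so the divisor must be adjusted.
With modified divisor 1600: modified quotas C 0.497, H 3.125, D 0.603, E 6.777.
Rounding down: C 0, H 3, D 0, E 6 (total 9).

C 0, H 3, D 0, E 6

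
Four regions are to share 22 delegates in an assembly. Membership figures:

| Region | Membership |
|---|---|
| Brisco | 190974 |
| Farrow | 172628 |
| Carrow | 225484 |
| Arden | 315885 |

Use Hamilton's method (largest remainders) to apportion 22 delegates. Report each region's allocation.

Brisco 5, Farrow 4, Carrow 5, Arden 8

Total 904971; standard divisor 904971/22 ≈ 41135.045.
Standard quotas: Brisco 4.6426, Farrow 4.1966, Carrow 5.4816, Arden 7.6792.
Lower quotas: Brisco 4, Farrow 4, Carrow 5, Arden 7 (sum 20, leaving 2 seats).
Remainders in descending order: Arden 0.6792, Brisco 0.6426, Carrow 0.4816, Farrow 0.1966.
Largest remainders: Arden, Brisco receive the extra seats.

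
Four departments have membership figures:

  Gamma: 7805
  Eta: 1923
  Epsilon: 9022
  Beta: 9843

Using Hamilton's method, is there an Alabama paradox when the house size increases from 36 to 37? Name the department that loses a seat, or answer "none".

At 36 seats: Gamma 10, Eta 3, Epsilon 11, Beta 12.
At 37 seats: Gamma 10, Eta 2, Epsilon 12, Beta 13.
Eta drops from 3 to 2.

Eta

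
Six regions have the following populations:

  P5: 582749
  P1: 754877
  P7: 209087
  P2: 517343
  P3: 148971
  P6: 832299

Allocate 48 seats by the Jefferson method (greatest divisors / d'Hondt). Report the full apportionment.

Standard divisor 3045326/48 ≈ 63444.292; standard quotas: P5 9.185, P1 11.898, P7 3.296, P2 8.154, P3 2.348, P6 13.119.
Rounding down gives 9, 11, 3, 8, 2, 13 = 46 seats, so the divisor must be adjusted.
With modified divisor 58900: modified quotas P5 9.894, P1 12.816, P7 3.550, P2 8.783, P3 2.529, P6 14.131.
Rounding down: P5 9, P1 12, P7 3, P2 8, P3 2, P6 14 (total 48).

P5 9, P1 12, P7 3, P2 8, P3 2, P6 14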